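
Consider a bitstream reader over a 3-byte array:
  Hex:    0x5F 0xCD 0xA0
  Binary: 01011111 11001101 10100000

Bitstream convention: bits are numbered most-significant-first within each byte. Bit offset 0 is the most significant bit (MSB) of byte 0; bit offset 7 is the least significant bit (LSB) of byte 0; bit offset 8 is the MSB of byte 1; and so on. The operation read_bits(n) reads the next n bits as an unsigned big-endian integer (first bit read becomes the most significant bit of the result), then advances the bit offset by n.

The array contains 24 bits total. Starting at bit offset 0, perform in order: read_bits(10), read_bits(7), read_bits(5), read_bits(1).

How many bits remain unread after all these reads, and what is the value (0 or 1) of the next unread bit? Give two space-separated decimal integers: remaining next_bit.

Answer: 1 0

Derivation:
Read 1: bits[0:10] width=10 -> value=383 (bin 0101111111); offset now 10 = byte 1 bit 2; 14 bits remain
Read 2: bits[10:17] width=7 -> value=27 (bin 0011011); offset now 17 = byte 2 bit 1; 7 bits remain
Read 3: bits[17:22] width=5 -> value=8 (bin 01000); offset now 22 = byte 2 bit 6; 2 bits remain
Read 4: bits[22:23] width=1 -> value=0 (bin 0); offset now 23 = byte 2 bit 7; 1 bits remain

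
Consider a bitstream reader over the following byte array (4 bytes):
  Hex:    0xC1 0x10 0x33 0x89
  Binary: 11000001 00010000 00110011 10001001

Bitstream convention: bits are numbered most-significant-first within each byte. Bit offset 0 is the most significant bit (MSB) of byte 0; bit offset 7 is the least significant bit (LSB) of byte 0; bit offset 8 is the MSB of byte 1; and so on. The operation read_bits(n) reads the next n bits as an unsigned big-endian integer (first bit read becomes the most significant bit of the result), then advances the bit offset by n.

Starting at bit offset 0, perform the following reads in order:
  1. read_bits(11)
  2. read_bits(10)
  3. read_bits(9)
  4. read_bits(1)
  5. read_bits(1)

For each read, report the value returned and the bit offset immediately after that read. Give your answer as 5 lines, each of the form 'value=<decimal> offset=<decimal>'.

Read 1: bits[0:11] width=11 -> value=1544 (bin 11000001000); offset now 11 = byte 1 bit 3; 21 bits remain
Read 2: bits[11:21] width=10 -> value=518 (bin 1000000110); offset now 21 = byte 2 bit 5; 11 bits remain
Read 3: bits[21:30] width=9 -> value=226 (bin 011100010); offset now 30 = byte 3 bit 6; 2 bits remain
Read 4: bits[30:31] width=1 -> value=0 (bin 0); offset now 31 = byte 3 bit 7; 1 bits remain
Read 5: bits[31:32] width=1 -> value=1 (bin 1); offset now 32 = byte 4 bit 0; 0 bits remain

Answer: value=1544 offset=11
value=518 offset=21
value=226 offset=30
value=0 offset=31
value=1 offset=32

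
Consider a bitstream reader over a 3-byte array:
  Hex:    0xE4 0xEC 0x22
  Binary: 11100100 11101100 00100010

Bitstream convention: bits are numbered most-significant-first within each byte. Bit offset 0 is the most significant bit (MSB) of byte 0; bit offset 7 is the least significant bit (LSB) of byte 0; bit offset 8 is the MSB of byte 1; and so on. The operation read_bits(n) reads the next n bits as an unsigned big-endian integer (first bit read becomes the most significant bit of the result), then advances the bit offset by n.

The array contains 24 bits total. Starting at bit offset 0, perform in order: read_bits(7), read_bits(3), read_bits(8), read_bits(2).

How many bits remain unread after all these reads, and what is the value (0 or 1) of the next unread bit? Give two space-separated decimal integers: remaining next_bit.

Read 1: bits[0:7] width=7 -> value=114 (bin 1110010); offset now 7 = byte 0 bit 7; 17 bits remain
Read 2: bits[7:10] width=3 -> value=3 (bin 011); offset now 10 = byte 1 bit 2; 14 bits remain
Read 3: bits[10:18] width=8 -> value=176 (bin 10110000); offset now 18 = byte 2 bit 2; 6 bits remain
Read 4: bits[18:20] width=2 -> value=2 (bin 10); offset now 20 = byte 2 bit 4; 4 bits remain

Answer: 4 0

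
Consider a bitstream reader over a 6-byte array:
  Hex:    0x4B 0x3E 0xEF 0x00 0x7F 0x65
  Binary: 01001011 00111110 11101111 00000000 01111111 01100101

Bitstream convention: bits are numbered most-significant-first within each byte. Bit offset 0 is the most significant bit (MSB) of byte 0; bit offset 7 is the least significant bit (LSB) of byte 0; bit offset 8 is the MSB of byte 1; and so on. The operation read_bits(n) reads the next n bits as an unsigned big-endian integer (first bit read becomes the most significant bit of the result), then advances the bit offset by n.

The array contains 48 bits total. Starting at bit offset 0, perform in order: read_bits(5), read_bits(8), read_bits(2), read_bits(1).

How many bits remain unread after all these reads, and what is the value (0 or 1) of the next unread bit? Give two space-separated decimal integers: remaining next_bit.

Read 1: bits[0:5] width=5 -> value=9 (bin 01001); offset now 5 = byte 0 bit 5; 43 bits remain
Read 2: bits[5:13] width=8 -> value=103 (bin 01100111); offset now 13 = byte 1 bit 5; 35 bits remain
Read 3: bits[13:15] width=2 -> value=3 (bin 11); offset now 15 = byte 1 bit 7; 33 bits remain
Read 4: bits[15:16] width=1 -> value=0 (bin 0); offset now 16 = byte 2 bit 0; 32 bits remain

Answer: 32 1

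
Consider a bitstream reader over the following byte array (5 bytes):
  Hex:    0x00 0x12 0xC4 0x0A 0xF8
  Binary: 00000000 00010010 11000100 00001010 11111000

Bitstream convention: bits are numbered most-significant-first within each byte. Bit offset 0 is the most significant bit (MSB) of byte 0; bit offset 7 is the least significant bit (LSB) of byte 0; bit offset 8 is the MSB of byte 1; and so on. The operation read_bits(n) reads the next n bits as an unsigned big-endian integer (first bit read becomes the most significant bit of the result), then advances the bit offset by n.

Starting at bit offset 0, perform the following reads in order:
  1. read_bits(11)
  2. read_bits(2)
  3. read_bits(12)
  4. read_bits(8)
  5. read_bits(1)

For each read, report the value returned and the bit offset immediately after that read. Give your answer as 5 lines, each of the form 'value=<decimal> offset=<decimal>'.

Answer: value=0 offset=11
value=2 offset=13
value=1416 offset=25
value=21 offset=33
value=1 offset=34

Derivation:
Read 1: bits[0:11] width=11 -> value=0 (bin 00000000000); offset now 11 = byte 1 bit 3; 29 bits remain
Read 2: bits[11:13] width=2 -> value=2 (bin 10); offset now 13 = byte 1 bit 5; 27 bits remain
Read 3: bits[13:25] width=12 -> value=1416 (bin 010110001000); offset now 25 = byte 3 bit 1; 15 bits remain
Read 4: bits[25:33] width=8 -> value=21 (bin 00010101); offset now 33 = byte 4 bit 1; 7 bits remain
Read 5: bits[33:34] width=1 -> value=1 (bin 1); offset now 34 = byte 4 bit 2; 6 bits remain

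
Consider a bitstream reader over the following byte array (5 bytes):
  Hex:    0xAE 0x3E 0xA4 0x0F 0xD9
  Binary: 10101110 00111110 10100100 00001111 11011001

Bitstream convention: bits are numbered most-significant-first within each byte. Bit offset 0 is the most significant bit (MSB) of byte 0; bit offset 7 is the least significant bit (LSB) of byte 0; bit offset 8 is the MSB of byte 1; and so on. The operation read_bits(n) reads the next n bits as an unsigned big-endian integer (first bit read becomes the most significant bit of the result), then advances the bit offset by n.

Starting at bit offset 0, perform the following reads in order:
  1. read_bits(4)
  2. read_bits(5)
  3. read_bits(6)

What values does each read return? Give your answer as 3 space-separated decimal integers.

Read 1: bits[0:4] width=4 -> value=10 (bin 1010); offset now 4 = byte 0 bit 4; 36 bits remain
Read 2: bits[4:9] width=5 -> value=28 (bin 11100); offset now 9 = byte 1 bit 1; 31 bits remain
Read 3: bits[9:15] width=6 -> value=31 (bin 011111); offset now 15 = byte 1 bit 7; 25 bits remain

Answer: 10 28 31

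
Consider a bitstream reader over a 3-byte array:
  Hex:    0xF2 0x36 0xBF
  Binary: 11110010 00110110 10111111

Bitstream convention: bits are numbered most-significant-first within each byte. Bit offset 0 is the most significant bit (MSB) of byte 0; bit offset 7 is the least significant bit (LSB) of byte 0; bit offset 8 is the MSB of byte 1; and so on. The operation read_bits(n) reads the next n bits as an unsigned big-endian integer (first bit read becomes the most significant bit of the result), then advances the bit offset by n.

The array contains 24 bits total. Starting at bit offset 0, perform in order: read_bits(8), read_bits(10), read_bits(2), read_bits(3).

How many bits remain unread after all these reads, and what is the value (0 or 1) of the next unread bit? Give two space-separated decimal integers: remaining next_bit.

Read 1: bits[0:8] width=8 -> value=242 (bin 11110010); offset now 8 = byte 1 bit 0; 16 bits remain
Read 2: bits[8:18] width=10 -> value=218 (bin 0011011010); offset now 18 = byte 2 bit 2; 6 bits remain
Read 3: bits[18:20] width=2 -> value=3 (bin 11); offset now 20 = byte 2 bit 4; 4 bits remain
Read 4: bits[20:23] width=3 -> value=7 (bin 111); offset now 23 = byte 2 bit 7; 1 bits remain

Answer: 1 1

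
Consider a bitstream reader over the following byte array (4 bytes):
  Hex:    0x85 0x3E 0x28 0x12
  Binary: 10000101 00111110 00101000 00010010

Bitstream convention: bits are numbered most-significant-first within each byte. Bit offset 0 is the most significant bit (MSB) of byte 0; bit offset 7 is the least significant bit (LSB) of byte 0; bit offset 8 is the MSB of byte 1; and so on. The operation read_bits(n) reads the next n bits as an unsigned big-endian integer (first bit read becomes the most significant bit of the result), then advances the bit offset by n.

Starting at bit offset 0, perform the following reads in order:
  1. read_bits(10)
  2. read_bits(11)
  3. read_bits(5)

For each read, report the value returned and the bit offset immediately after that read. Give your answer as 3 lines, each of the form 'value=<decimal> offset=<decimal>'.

Answer: value=532 offset=10
value=1989 offset=21
value=0 offset=26

Derivation:
Read 1: bits[0:10] width=10 -> value=532 (bin 1000010100); offset now 10 = byte 1 bit 2; 22 bits remain
Read 2: bits[10:21] width=11 -> value=1989 (bin 11111000101); offset now 21 = byte 2 bit 5; 11 bits remain
Read 3: bits[21:26] width=5 -> value=0 (bin 00000); offset now 26 = byte 3 bit 2; 6 bits remain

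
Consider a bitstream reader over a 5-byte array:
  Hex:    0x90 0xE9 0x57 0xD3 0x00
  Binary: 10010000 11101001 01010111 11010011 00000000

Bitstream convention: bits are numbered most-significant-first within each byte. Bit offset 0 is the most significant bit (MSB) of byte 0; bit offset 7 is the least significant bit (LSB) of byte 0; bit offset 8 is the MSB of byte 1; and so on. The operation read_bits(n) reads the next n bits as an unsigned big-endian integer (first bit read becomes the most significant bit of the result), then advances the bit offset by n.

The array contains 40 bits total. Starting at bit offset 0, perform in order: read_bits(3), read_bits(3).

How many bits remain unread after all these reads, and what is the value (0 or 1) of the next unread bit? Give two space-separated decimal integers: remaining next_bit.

Read 1: bits[0:3] width=3 -> value=4 (bin 100); offset now 3 = byte 0 bit 3; 37 bits remain
Read 2: bits[3:6] width=3 -> value=4 (bin 100); offset now 6 = byte 0 bit 6; 34 bits remain

Answer: 34 0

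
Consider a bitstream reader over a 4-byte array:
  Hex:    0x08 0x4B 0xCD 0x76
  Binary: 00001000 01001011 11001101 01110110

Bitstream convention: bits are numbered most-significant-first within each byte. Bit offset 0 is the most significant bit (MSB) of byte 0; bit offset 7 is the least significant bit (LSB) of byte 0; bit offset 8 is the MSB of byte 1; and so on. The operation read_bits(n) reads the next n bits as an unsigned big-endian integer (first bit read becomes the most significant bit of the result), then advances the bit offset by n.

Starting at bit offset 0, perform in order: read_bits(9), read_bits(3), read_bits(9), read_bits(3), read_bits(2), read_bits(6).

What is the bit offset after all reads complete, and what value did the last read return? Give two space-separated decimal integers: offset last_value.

Read 1: bits[0:9] width=9 -> value=16 (bin 000010000); offset now 9 = byte 1 bit 1; 23 bits remain
Read 2: bits[9:12] width=3 -> value=4 (bin 100); offset now 12 = byte 1 bit 4; 20 bits remain
Read 3: bits[12:21] width=9 -> value=377 (bin 101111001); offset now 21 = byte 2 bit 5; 11 bits remain
Read 4: bits[21:24] width=3 -> value=5 (bin 101); offset now 24 = byte 3 bit 0; 8 bits remain
Read 5: bits[24:26] width=2 -> value=1 (bin 01); offset now 26 = byte 3 bit 2; 6 bits remain
Read 6: bits[26:32] width=6 -> value=54 (bin 110110); offset now 32 = byte 4 bit 0; 0 bits remain

Answer: 32 54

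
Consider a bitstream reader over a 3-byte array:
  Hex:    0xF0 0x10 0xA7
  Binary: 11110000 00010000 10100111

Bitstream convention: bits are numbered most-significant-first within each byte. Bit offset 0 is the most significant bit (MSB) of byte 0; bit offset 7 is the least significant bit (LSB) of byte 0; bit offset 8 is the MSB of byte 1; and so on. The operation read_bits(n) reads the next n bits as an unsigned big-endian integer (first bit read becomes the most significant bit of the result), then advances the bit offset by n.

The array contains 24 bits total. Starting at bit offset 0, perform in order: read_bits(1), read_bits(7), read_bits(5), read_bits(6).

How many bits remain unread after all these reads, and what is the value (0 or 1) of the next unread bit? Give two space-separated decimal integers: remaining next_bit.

Answer: 5 0

Derivation:
Read 1: bits[0:1] width=1 -> value=1 (bin 1); offset now 1 = byte 0 bit 1; 23 bits remain
Read 2: bits[1:8] width=7 -> value=112 (bin 1110000); offset now 8 = byte 1 bit 0; 16 bits remain
Read 3: bits[8:13] width=5 -> value=2 (bin 00010); offset now 13 = byte 1 bit 5; 11 bits remain
Read 4: bits[13:19] width=6 -> value=5 (bin 000101); offset now 19 = byte 2 bit 3; 5 bits remain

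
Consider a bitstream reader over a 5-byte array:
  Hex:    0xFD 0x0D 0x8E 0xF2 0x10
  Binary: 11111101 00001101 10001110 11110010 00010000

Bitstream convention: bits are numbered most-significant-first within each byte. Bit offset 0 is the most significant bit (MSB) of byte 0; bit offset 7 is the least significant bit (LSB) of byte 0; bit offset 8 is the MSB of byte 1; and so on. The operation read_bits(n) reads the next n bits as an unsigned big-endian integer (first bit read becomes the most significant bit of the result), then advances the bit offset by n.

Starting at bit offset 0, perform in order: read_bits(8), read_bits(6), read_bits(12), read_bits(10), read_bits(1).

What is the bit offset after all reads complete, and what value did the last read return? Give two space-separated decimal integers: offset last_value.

Answer: 37 0

Derivation:
Read 1: bits[0:8] width=8 -> value=253 (bin 11111101); offset now 8 = byte 1 bit 0; 32 bits remain
Read 2: bits[8:14] width=6 -> value=3 (bin 000011); offset now 14 = byte 1 bit 6; 26 bits remain
Read 3: bits[14:26] width=12 -> value=1595 (bin 011000111011); offset now 26 = byte 3 bit 2; 14 bits remain
Read 4: bits[26:36] width=10 -> value=801 (bin 1100100001); offset now 36 = byte 4 bit 4; 4 bits remain
Read 5: bits[36:37] width=1 -> value=0 (bin 0); offset now 37 = byte 4 bit 5; 3 bits remain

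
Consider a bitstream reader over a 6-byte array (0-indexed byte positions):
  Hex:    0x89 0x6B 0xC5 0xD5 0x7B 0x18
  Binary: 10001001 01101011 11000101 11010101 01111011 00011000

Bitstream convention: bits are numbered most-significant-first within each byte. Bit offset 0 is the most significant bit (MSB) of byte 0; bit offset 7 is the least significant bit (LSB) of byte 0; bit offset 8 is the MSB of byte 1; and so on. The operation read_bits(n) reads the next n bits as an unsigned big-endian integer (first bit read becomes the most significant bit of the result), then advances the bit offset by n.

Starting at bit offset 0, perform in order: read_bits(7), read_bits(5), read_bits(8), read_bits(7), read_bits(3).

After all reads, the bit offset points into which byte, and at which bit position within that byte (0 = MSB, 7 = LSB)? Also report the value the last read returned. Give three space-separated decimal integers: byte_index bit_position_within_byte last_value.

Answer: 3 6 5

Derivation:
Read 1: bits[0:7] width=7 -> value=68 (bin 1000100); offset now 7 = byte 0 bit 7; 41 bits remain
Read 2: bits[7:12] width=5 -> value=22 (bin 10110); offset now 12 = byte 1 bit 4; 36 bits remain
Read 3: bits[12:20] width=8 -> value=188 (bin 10111100); offset now 20 = byte 2 bit 4; 28 bits remain
Read 4: bits[20:27] width=7 -> value=46 (bin 0101110); offset now 27 = byte 3 bit 3; 21 bits remain
Read 5: bits[27:30] width=3 -> value=5 (bin 101); offset now 30 = byte 3 bit 6; 18 bits remain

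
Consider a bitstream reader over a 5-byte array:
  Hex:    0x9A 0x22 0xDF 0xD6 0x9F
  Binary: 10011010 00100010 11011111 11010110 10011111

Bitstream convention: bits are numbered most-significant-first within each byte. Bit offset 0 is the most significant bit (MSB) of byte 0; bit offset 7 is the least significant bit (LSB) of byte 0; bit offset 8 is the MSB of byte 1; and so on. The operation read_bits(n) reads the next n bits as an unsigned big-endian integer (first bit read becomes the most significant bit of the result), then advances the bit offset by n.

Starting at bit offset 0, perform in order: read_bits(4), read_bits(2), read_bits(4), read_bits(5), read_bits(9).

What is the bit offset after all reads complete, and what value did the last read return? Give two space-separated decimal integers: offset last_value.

Read 1: bits[0:4] width=4 -> value=9 (bin 1001); offset now 4 = byte 0 bit 4; 36 bits remain
Read 2: bits[4:6] width=2 -> value=2 (bin 10); offset now 6 = byte 0 bit 6; 34 bits remain
Read 3: bits[6:10] width=4 -> value=8 (bin 1000); offset now 10 = byte 1 bit 2; 30 bits remain
Read 4: bits[10:15] width=5 -> value=17 (bin 10001); offset now 15 = byte 1 bit 7; 25 bits remain
Read 5: bits[15:24] width=9 -> value=223 (bin 011011111); offset now 24 = byte 3 bit 0; 16 bits remain

Answer: 24 223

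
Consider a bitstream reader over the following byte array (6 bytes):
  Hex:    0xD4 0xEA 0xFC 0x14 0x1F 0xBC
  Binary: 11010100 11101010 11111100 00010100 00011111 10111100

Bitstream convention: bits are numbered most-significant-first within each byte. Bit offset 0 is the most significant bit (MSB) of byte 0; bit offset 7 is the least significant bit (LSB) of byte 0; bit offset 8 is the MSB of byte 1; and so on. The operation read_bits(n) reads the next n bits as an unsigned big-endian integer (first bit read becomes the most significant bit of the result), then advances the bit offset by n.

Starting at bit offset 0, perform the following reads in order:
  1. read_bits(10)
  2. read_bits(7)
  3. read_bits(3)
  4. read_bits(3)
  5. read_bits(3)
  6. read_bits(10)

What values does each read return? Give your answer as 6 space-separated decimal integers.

Read 1: bits[0:10] width=10 -> value=851 (bin 1101010011); offset now 10 = byte 1 bit 2; 38 bits remain
Read 2: bits[10:17] width=7 -> value=85 (bin 1010101); offset now 17 = byte 2 bit 1; 31 bits remain
Read 3: bits[17:20] width=3 -> value=7 (bin 111); offset now 20 = byte 2 bit 4; 28 bits remain
Read 4: bits[20:23] width=3 -> value=6 (bin 110); offset now 23 = byte 2 bit 7; 25 bits remain
Read 5: bits[23:26] width=3 -> value=0 (bin 000); offset now 26 = byte 3 bit 2; 22 bits remain
Read 6: bits[26:36] width=10 -> value=321 (bin 0101000001); offset now 36 = byte 4 bit 4; 12 bits remain

Answer: 851 85 7 6 0 321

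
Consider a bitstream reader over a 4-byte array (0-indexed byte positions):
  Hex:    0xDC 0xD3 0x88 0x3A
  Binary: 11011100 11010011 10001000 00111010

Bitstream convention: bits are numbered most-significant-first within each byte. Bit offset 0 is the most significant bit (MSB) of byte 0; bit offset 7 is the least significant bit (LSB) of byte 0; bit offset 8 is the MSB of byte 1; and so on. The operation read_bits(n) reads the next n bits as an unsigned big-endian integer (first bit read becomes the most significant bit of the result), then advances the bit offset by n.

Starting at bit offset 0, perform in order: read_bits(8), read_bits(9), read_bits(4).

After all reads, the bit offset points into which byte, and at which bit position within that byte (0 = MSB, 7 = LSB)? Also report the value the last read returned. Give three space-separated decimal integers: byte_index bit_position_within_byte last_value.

Answer: 2 5 1

Derivation:
Read 1: bits[0:8] width=8 -> value=220 (bin 11011100); offset now 8 = byte 1 bit 0; 24 bits remain
Read 2: bits[8:17] width=9 -> value=423 (bin 110100111); offset now 17 = byte 2 bit 1; 15 bits remain
Read 3: bits[17:21] width=4 -> value=1 (bin 0001); offset now 21 = byte 2 bit 5; 11 bits remain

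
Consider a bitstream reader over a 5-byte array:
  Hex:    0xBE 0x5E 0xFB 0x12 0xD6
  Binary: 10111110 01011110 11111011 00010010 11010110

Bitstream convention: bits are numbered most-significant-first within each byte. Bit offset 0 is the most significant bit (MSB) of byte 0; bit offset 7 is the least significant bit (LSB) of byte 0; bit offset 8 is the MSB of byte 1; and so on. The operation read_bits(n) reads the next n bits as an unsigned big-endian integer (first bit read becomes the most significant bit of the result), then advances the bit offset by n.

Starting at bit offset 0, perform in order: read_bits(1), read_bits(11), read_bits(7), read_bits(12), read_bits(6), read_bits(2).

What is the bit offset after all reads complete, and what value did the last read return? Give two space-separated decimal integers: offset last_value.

Read 1: bits[0:1] width=1 -> value=1 (bin 1); offset now 1 = byte 0 bit 1; 39 bits remain
Read 2: bits[1:12] width=11 -> value=997 (bin 01111100101); offset now 12 = byte 1 bit 4; 28 bits remain
Read 3: bits[12:19] width=7 -> value=119 (bin 1110111); offset now 19 = byte 2 bit 3; 21 bits remain
Read 4: bits[19:31] width=12 -> value=3465 (bin 110110001001); offset now 31 = byte 3 bit 7; 9 bits remain
Read 5: bits[31:37] width=6 -> value=26 (bin 011010); offset now 37 = byte 4 bit 5; 3 bits remain
Read 6: bits[37:39] width=2 -> value=3 (bin 11); offset now 39 = byte 4 bit 7; 1 bits remain

Answer: 39 3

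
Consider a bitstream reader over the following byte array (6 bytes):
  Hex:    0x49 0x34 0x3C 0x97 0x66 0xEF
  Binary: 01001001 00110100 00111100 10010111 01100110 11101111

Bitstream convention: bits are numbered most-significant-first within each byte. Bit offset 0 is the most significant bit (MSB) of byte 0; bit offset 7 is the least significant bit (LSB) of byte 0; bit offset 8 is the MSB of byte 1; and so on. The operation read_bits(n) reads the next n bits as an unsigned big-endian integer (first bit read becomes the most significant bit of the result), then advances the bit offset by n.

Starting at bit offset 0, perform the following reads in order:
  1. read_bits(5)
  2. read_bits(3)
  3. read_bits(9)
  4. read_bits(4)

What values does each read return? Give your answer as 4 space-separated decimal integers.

Answer: 9 1 104 7

Derivation:
Read 1: bits[0:5] width=5 -> value=9 (bin 01001); offset now 5 = byte 0 bit 5; 43 bits remain
Read 2: bits[5:8] width=3 -> value=1 (bin 001); offset now 8 = byte 1 bit 0; 40 bits remain
Read 3: bits[8:17] width=9 -> value=104 (bin 001101000); offset now 17 = byte 2 bit 1; 31 bits remain
Read 4: bits[17:21] width=4 -> value=7 (bin 0111); offset now 21 = byte 2 bit 5; 27 bits remain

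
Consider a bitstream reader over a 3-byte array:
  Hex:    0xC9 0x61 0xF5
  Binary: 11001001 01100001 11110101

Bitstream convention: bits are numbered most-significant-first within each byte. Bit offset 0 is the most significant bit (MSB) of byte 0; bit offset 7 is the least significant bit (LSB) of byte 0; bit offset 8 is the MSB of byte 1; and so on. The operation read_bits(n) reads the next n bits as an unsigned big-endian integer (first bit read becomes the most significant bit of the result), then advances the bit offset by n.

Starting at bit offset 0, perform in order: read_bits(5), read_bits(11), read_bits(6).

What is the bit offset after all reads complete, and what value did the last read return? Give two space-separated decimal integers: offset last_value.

Read 1: bits[0:5] width=5 -> value=25 (bin 11001); offset now 5 = byte 0 bit 5; 19 bits remain
Read 2: bits[5:16] width=11 -> value=353 (bin 00101100001); offset now 16 = byte 2 bit 0; 8 bits remain
Read 3: bits[16:22] width=6 -> value=61 (bin 111101); offset now 22 = byte 2 bit 6; 2 bits remain

Answer: 22 61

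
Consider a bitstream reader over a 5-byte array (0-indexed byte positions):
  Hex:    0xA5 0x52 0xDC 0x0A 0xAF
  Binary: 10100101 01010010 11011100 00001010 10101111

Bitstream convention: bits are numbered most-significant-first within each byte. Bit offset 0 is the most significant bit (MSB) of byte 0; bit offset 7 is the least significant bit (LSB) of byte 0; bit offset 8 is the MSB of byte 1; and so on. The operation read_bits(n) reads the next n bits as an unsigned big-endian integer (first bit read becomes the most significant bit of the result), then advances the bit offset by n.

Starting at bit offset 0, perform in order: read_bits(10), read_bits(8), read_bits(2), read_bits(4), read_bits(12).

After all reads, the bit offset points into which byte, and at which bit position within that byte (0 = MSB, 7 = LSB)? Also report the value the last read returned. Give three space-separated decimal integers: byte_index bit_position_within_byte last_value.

Answer: 4 4 170

Derivation:
Read 1: bits[0:10] width=10 -> value=661 (bin 1010010101); offset now 10 = byte 1 bit 2; 30 bits remain
Read 2: bits[10:18] width=8 -> value=75 (bin 01001011); offset now 18 = byte 2 bit 2; 22 bits remain
Read 3: bits[18:20] width=2 -> value=1 (bin 01); offset now 20 = byte 2 bit 4; 20 bits remain
Read 4: bits[20:24] width=4 -> value=12 (bin 1100); offset now 24 = byte 3 bit 0; 16 bits remain
Read 5: bits[24:36] width=12 -> value=170 (bin 000010101010); offset now 36 = byte 4 bit 4; 4 bits remain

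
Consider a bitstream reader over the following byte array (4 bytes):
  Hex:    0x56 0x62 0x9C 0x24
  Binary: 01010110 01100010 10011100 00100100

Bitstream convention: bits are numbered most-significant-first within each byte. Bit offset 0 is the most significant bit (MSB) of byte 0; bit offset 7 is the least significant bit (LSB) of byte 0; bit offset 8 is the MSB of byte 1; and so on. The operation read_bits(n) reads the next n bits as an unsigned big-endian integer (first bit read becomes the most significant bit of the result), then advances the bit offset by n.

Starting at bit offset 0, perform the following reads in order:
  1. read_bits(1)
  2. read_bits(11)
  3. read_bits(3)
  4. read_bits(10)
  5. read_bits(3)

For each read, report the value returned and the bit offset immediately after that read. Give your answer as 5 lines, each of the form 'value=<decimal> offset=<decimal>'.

Answer: value=0 offset=1
value=1382 offset=12
value=1 offset=15
value=312 offset=25
value=2 offset=28

Derivation:
Read 1: bits[0:1] width=1 -> value=0 (bin 0); offset now 1 = byte 0 bit 1; 31 bits remain
Read 2: bits[1:12] width=11 -> value=1382 (bin 10101100110); offset now 12 = byte 1 bit 4; 20 bits remain
Read 3: bits[12:15] width=3 -> value=1 (bin 001); offset now 15 = byte 1 bit 7; 17 bits remain
Read 4: bits[15:25] width=10 -> value=312 (bin 0100111000); offset now 25 = byte 3 bit 1; 7 bits remain
Read 5: bits[25:28] width=3 -> value=2 (bin 010); offset now 28 = byte 3 bit 4; 4 bits remain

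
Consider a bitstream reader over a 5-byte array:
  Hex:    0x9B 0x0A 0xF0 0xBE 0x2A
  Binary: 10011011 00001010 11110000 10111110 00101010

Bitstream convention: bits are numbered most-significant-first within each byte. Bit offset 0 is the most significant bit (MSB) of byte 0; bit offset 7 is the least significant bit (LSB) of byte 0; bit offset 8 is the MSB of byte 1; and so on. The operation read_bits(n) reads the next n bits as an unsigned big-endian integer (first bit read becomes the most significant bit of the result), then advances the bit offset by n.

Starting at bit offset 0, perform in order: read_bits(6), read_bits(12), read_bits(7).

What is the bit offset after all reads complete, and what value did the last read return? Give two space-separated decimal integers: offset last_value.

Read 1: bits[0:6] width=6 -> value=38 (bin 100110); offset now 6 = byte 0 bit 6; 34 bits remain
Read 2: bits[6:18] width=12 -> value=3115 (bin 110000101011); offset now 18 = byte 2 bit 2; 22 bits remain
Read 3: bits[18:25] width=7 -> value=97 (bin 1100001); offset now 25 = byte 3 bit 1; 15 bits remain

Answer: 25 97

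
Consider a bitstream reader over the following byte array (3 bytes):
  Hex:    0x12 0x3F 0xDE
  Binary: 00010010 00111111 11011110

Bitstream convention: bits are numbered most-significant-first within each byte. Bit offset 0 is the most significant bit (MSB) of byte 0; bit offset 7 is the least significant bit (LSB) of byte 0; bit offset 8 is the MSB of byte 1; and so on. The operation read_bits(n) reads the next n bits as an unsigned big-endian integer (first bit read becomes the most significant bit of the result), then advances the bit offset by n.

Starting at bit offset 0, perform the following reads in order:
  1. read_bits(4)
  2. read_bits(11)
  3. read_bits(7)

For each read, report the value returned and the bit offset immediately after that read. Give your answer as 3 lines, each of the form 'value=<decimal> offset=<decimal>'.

Answer: value=1 offset=4
value=287 offset=15
value=119 offset=22

Derivation:
Read 1: bits[0:4] width=4 -> value=1 (bin 0001); offset now 4 = byte 0 bit 4; 20 bits remain
Read 2: bits[4:15] width=11 -> value=287 (bin 00100011111); offset now 15 = byte 1 bit 7; 9 bits remain
Read 3: bits[15:22] width=7 -> value=119 (bin 1110111); offset now 22 = byte 2 bit 6; 2 bits remain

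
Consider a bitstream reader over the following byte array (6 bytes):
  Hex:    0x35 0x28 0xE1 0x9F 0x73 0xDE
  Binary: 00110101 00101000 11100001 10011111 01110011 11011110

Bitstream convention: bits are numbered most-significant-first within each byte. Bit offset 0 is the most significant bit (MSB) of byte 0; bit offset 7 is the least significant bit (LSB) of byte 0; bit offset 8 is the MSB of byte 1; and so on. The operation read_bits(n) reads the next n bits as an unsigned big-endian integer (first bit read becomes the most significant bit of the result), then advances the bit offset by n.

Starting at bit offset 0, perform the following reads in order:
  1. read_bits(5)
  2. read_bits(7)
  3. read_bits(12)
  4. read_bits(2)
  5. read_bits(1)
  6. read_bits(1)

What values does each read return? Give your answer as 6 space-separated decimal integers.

Read 1: bits[0:5] width=5 -> value=6 (bin 00110); offset now 5 = byte 0 bit 5; 43 bits remain
Read 2: bits[5:12] width=7 -> value=82 (bin 1010010); offset now 12 = byte 1 bit 4; 36 bits remain
Read 3: bits[12:24] width=12 -> value=2273 (bin 100011100001); offset now 24 = byte 3 bit 0; 24 bits remain
Read 4: bits[24:26] width=2 -> value=2 (bin 10); offset now 26 = byte 3 bit 2; 22 bits remain
Read 5: bits[26:27] width=1 -> value=0 (bin 0); offset now 27 = byte 3 bit 3; 21 bits remain
Read 6: bits[27:28] width=1 -> value=1 (bin 1); offset now 28 = byte 3 bit 4; 20 bits remain

Answer: 6 82 2273 2 0 1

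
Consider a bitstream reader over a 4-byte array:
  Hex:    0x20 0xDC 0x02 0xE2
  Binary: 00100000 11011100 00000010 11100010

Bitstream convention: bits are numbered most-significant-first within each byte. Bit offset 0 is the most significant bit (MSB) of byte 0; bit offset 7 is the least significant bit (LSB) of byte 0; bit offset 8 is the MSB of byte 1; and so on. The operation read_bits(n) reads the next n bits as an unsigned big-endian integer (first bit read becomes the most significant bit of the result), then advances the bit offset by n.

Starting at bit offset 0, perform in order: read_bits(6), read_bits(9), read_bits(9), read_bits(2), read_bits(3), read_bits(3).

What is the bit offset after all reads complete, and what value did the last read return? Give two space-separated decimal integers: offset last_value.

Read 1: bits[0:6] width=6 -> value=8 (bin 001000); offset now 6 = byte 0 bit 6; 26 bits remain
Read 2: bits[6:15] width=9 -> value=110 (bin 001101110); offset now 15 = byte 1 bit 7; 17 bits remain
Read 3: bits[15:24] width=9 -> value=2 (bin 000000010); offset now 24 = byte 3 bit 0; 8 bits remain
Read 4: bits[24:26] width=2 -> value=3 (bin 11); offset now 26 = byte 3 bit 2; 6 bits remain
Read 5: bits[26:29] width=3 -> value=4 (bin 100); offset now 29 = byte 3 bit 5; 3 bits remain
Read 6: bits[29:32] width=3 -> value=2 (bin 010); offset now 32 = byte 4 bit 0; 0 bits remain

Answer: 32 2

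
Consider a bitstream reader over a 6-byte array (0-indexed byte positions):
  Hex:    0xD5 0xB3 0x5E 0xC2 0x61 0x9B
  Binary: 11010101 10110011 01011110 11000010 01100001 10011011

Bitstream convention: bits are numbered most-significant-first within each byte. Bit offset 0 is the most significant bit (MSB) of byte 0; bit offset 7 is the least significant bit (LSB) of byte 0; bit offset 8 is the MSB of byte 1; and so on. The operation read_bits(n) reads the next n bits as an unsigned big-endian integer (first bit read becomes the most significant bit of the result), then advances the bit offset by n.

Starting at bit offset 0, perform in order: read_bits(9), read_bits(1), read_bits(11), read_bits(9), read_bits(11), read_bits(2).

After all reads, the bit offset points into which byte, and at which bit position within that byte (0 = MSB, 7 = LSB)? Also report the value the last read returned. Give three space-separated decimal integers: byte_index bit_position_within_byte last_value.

Read 1: bits[0:9] width=9 -> value=427 (bin 110101011); offset now 9 = byte 1 bit 1; 39 bits remain
Read 2: bits[9:10] width=1 -> value=0 (bin 0); offset now 10 = byte 1 bit 2; 38 bits remain
Read 3: bits[10:21] width=11 -> value=1643 (bin 11001101011); offset now 21 = byte 2 bit 5; 27 bits remain
Read 4: bits[21:30] width=9 -> value=432 (bin 110110000); offset now 30 = byte 3 bit 6; 18 bits remain
Read 5: bits[30:41] width=11 -> value=1219 (bin 10011000011); offset now 41 = byte 5 bit 1; 7 bits remain
Read 6: bits[41:43] width=2 -> value=0 (bin 00); offset now 43 = byte 5 bit 3; 5 bits remain

Answer: 5 3 0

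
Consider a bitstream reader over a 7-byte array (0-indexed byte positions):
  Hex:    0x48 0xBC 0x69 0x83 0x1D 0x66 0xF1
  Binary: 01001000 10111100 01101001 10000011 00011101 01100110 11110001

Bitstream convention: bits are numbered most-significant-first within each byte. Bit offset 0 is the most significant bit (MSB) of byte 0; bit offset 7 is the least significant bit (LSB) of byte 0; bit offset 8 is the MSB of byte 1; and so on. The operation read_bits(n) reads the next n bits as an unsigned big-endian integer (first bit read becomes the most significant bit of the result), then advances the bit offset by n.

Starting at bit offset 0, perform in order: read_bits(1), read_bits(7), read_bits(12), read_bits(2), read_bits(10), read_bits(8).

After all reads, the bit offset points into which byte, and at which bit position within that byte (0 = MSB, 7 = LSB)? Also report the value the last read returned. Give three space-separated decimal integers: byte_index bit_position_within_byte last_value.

Answer: 5 0 29

Derivation:
Read 1: bits[0:1] width=1 -> value=0 (bin 0); offset now 1 = byte 0 bit 1; 55 bits remain
Read 2: bits[1:8] width=7 -> value=72 (bin 1001000); offset now 8 = byte 1 bit 0; 48 bits remain
Read 3: bits[8:20] width=12 -> value=3014 (bin 101111000110); offset now 20 = byte 2 bit 4; 36 bits remain
Read 4: bits[20:22] width=2 -> value=2 (bin 10); offset now 22 = byte 2 bit 6; 34 bits remain
Read 5: bits[22:32] width=10 -> value=387 (bin 0110000011); offset now 32 = byte 4 bit 0; 24 bits remain
Read 6: bits[32:40] width=8 -> value=29 (bin 00011101); offset now 40 = byte 5 bit 0; 16 bits remain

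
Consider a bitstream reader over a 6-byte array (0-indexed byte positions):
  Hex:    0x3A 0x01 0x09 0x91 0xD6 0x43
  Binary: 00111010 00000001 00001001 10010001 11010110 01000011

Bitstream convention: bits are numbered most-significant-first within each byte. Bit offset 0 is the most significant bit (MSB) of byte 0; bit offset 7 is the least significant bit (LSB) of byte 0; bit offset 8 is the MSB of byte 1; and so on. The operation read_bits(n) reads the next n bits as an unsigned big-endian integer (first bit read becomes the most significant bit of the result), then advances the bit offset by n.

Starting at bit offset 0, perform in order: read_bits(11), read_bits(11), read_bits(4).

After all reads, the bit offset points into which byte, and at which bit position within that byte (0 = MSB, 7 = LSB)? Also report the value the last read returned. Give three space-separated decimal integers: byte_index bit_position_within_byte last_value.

Read 1: bits[0:11] width=11 -> value=464 (bin 00111010000); offset now 11 = byte 1 bit 3; 37 bits remain
Read 2: bits[11:22] width=11 -> value=66 (bin 00001000010); offset now 22 = byte 2 bit 6; 26 bits remain
Read 3: bits[22:26] width=4 -> value=6 (bin 0110); offset now 26 = byte 3 bit 2; 22 bits remain

Answer: 3 2 6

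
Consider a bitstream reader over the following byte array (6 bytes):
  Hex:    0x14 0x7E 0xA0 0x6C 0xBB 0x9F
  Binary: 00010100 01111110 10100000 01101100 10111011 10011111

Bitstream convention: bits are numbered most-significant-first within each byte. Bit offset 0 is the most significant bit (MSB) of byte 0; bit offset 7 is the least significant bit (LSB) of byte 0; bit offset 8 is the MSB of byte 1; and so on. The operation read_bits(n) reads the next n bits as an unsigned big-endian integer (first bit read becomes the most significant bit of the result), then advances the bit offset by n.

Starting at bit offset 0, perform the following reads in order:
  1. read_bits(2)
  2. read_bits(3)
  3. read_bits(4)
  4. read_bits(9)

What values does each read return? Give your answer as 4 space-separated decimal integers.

Read 1: bits[0:2] width=2 -> value=0 (bin 00); offset now 2 = byte 0 bit 2; 46 bits remain
Read 2: bits[2:5] width=3 -> value=2 (bin 010); offset now 5 = byte 0 bit 5; 43 bits remain
Read 3: bits[5:9] width=4 -> value=8 (bin 1000); offset now 9 = byte 1 bit 1; 39 bits remain
Read 4: bits[9:18] width=9 -> value=506 (bin 111111010); offset now 18 = byte 2 bit 2; 30 bits remain

Answer: 0 2 8 506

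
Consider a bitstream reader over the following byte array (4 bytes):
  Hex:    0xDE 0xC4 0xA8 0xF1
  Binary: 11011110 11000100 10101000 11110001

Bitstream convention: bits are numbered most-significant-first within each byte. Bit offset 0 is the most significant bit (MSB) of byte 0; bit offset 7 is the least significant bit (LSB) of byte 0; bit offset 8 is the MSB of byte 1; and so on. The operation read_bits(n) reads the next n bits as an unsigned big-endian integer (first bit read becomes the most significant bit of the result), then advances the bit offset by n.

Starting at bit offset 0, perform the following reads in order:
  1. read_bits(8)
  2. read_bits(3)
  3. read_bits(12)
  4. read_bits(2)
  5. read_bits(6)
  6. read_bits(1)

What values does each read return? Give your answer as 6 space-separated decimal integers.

Answer: 222 6 596 1 56 1

Derivation:
Read 1: bits[0:8] width=8 -> value=222 (bin 11011110); offset now 8 = byte 1 bit 0; 24 bits remain
Read 2: bits[8:11] width=3 -> value=6 (bin 110); offset now 11 = byte 1 bit 3; 21 bits remain
Read 3: bits[11:23] width=12 -> value=596 (bin 001001010100); offset now 23 = byte 2 bit 7; 9 bits remain
Read 4: bits[23:25] width=2 -> value=1 (bin 01); offset now 25 = byte 3 bit 1; 7 bits remain
Read 5: bits[25:31] width=6 -> value=56 (bin 111000); offset now 31 = byte 3 bit 7; 1 bits remain
Read 6: bits[31:32] width=1 -> value=1 (bin 1); offset now 32 = byte 4 bit 0; 0 bits remain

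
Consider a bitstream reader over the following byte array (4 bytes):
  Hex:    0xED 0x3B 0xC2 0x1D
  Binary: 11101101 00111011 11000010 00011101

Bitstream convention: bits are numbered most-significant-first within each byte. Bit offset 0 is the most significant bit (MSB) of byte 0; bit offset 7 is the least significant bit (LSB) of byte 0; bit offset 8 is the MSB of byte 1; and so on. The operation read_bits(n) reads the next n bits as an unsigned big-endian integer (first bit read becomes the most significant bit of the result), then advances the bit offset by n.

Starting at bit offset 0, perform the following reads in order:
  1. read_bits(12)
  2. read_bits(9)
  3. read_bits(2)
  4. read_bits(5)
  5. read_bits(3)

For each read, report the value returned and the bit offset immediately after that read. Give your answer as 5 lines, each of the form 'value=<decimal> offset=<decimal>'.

Answer: value=3795 offset=12
value=376 offset=21
value=1 offset=23
value=1 offset=28
value=6 offset=31

Derivation:
Read 1: bits[0:12] width=12 -> value=3795 (bin 111011010011); offset now 12 = byte 1 bit 4; 20 bits remain
Read 2: bits[12:21] width=9 -> value=376 (bin 101111000); offset now 21 = byte 2 bit 5; 11 bits remain
Read 3: bits[21:23] width=2 -> value=1 (bin 01); offset now 23 = byte 2 bit 7; 9 bits remain
Read 4: bits[23:28] width=5 -> value=1 (bin 00001); offset now 28 = byte 3 bit 4; 4 bits remain
Read 5: bits[28:31] width=3 -> value=6 (bin 110); offset now 31 = byte 3 bit 7; 1 bits remain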